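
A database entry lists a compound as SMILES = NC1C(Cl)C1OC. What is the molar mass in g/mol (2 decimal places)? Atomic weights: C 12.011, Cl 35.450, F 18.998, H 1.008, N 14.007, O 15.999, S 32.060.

First, the molecular formula is C4H8ClNO (counting implicit H from valence).
  C: 4 × 12.011 = 48.044
  Cl: 1 × 35.450 = 35.450
  H: 8 × 1.008 = 8.064
  N: 1 × 14.007 = 14.007
  O: 1 × 15.999 = 15.999
Sum: 4×12.011 + 1×35.450 + 8×1.008 + 1×14.007 + 1×15.999 = 121.564 → 121.56 g/mol.

121.56 g/mol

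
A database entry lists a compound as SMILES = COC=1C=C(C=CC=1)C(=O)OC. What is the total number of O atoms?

3

Scan the SMILES for O atoms (remember two-letter symbols like Cl and Br are single atoms).
Oxygen count: 3.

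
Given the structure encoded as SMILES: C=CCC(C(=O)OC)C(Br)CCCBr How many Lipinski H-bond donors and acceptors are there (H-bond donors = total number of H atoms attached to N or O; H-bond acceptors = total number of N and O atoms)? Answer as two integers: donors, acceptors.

Donors: find every N or O and count the H atoms it carries.
  atom 6 (O): bond orders sum to 2 → 0 H
  atom 7 (O): bond orders sum to 2 → 0 H
Lipinski HBD = 0.
Acceptors: N atoms = 0, O atoms = 2 → HBA = 2.

0, 2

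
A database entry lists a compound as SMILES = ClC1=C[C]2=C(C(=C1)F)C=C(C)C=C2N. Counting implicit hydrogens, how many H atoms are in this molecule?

Walk through each heavy atom and fill implicit hydrogens from standard valence (C 4, N 3, O 2, S 2, halogen 1):
  atom 1: Cl (halogen, monovalent) → 0 H
  atom 2: C, bond orders sum to 4 (valence 4) → 0 H
  atom 3: C, bond orders sum to 3 (valence 4) → 1 H
  atom 4: C with explicit H count 0
  atom 5: C, bond orders sum to 4 (valence 4) → 0 H
  atom 6: C, bond orders sum to 4 (valence 4) → 0 H
  atom 7: C, bond orders sum to 3 (valence 4) → 1 H
  atom 8: F (halogen, monovalent) → 0 H
  atom 9: C, bond orders sum to 3 (valence 4) → 1 H
  atom 10: C, bond orders sum to 4 (valence 4) → 0 H
  atom 11: C, bond orders sum to 1 (valence 4) → 3 H
  atom 12: C, bond orders sum to 3 (valence 4) → 1 H
  atom 13: C, bond orders sum to 4 (valence 4) → 0 H
  atom 14: N, bond orders sum to 1 (valence 3) → 2 H
Total hydrogens: 9.

9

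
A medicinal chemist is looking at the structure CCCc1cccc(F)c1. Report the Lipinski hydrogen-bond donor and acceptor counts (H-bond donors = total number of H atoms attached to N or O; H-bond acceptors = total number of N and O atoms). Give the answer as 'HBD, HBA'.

Donors: find every N or O and count the H atoms it carries.
  (no N or O atoms present)
Lipinski HBD = 0.
Acceptors: N atoms = 0, O atoms = 0 → HBA = 0.

0, 0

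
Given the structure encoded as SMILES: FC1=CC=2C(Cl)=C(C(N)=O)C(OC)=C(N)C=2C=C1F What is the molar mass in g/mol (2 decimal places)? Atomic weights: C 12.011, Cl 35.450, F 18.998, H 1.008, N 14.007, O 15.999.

First, the molecular formula is C12H9ClF2N2O2 (counting implicit H from valence).
  C: 12 × 12.011 = 144.132
  Cl: 1 × 35.450 = 35.450
  F: 2 × 18.998 = 37.996
  H: 9 × 1.008 = 9.072
  N: 2 × 14.007 = 28.014
  O: 2 × 15.999 = 31.998
Sum: 12×12.011 + 1×35.450 + 2×18.998 + 9×1.008 + 2×14.007 + 2×15.999 = 286.662 → 286.66 g/mol.

286.66 g/mol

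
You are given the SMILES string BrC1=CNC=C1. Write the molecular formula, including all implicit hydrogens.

C4H4BrN

Walk through each heavy atom and fill implicit hydrogens from standard valence (C 4, N 3, O 2, S 2, halogen 1):
  atom 1: Br (halogen, monovalent) → 0 H
  atom 2: C, bond orders sum to 4 (valence 4) → 0 H
  atom 3: C, bond orders sum to 3 (valence 4) → 1 H
  atom 4: N, bond orders sum to 2 (valence 3) → 1 H
  atom 5: C, bond orders sum to 3 (valence 4) → 1 H
  atom 6: C, bond orders sum to 3 (valence 4) → 1 H
Totals → C:4, H:4, Br:1, N:1.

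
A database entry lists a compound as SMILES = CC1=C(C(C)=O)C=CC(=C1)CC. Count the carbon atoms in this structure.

Count every carbon token in the SMILES (each C, including those in ring-closure positions and inside branches).
Carbon count: 11.

11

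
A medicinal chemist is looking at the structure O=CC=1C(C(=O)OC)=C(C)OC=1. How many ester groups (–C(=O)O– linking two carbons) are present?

The ester motif appears at heavy-atom position 5 in the SMILES.
Other groups present: 1 aldehyde.
Ester count: 1.

1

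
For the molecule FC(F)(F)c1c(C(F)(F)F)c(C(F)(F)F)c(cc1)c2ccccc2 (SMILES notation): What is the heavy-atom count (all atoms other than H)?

Every atom symbol written in the SMILES (organic subset) is one heavy atom; implicit H are not written.
Heavy atoms by element → C:15, F:9.
Total: 24.

24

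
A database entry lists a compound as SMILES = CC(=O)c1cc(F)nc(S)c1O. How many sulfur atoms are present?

1

Scan the SMILES for S atoms (remember two-letter symbols like Cl and Br are single atoms).
Sulfur count: 1.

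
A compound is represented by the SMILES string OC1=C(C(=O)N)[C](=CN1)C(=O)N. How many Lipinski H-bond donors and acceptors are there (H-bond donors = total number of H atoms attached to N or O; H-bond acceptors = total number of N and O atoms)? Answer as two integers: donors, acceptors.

6, 6

Donors: find every N or O and count the H atoms it carries.
  atom 1 (O): bond orders sum to 1 → 1 H
  atom 5 (O): bond orders sum to 2 → 0 H
  atom 6 (N): bond orders sum to 1 → 2 H
  atom 9 (N): bond orders sum to 2 → 1 H
  atom 11 (O): bond orders sum to 2 → 0 H
  atom 12 (N): bond orders sum to 1 → 2 H
Lipinski HBD = 6.
Acceptors: N atoms = 3, O atoms = 3 → HBA = 6.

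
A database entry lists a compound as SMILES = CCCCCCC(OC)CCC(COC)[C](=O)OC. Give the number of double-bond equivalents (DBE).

Degree of unsaturation = (number of rings) + (number of π bonds).
Ring closures in the SMILES: 0.
π bonds: 1 double bond (each 1 DoU) → 1 DoU from unsaturation.
Total DoU = 0 + 1 = 1.

1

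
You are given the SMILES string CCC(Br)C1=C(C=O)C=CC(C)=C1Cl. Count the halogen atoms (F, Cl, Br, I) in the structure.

2

Halogen atoms appear at heavy-atom positions 4, 14 (1×Br, 1×Cl).
Other groups present: 1 aldehyde.
Halogen count: 2.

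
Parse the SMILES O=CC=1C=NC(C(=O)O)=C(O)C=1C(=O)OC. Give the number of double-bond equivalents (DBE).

7

Degree of unsaturation = (number of rings) + (number of π bonds).
Ring closures in the SMILES: 1.
π bonds: 6 double bonds (each 1 DoU) → 6 DoU from unsaturation.
Total DoU = 1 + 6 = 7.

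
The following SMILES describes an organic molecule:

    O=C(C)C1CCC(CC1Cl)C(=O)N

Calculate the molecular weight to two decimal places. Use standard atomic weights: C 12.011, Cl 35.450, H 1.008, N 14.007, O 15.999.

203.67 g/mol

First, the molecular formula is C9H14ClNO2 (counting implicit H from valence).
  C: 9 × 12.011 = 108.099
  Cl: 1 × 35.450 = 35.450
  H: 14 × 1.008 = 14.112
  N: 1 × 14.007 = 14.007
  O: 2 × 15.999 = 31.998
Sum: 9×12.011 + 1×35.450 + 14×1.008 + 1×14.007 + 2×15.999 = 203.666 → 203.67 g/mol.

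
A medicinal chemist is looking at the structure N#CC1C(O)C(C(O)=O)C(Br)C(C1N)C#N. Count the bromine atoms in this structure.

1

Scan the SMILES for Br atoms (remember two-letter symbols like Cl and Br are single atoms).
Bromine count: 1.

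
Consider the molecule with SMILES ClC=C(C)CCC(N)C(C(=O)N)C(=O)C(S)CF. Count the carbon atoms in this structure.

11

Count every carbon token in the SMILES (each C, including those in ring-closure positions and inside branches).
Carbon count: 11.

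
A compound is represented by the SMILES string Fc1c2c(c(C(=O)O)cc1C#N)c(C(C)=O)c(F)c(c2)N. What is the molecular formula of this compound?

Walk through each heavy atom and fill implicit hydrogens from standard valence (C 4, N 3, O 2, S 2, halogen 1); for lowercase aromatic atoms, an aromatic c carries 1 H when it has two neighbours and 0 H with three, and aromatic n carries 0 H:
  atom 1: F (halogen, monovalent) → 0 H
  atom 2: aromatic c, 3 neighbours → 0 H
  atom 3: aromatic c, 3 neighbours → 0 H
  atom 4: aromatic c, 3 neighbours → 0 H
  atom 5: aromatic c, 3 neighbours → 0 H
  atom 6: C, bond orders sum to 4 (valence 4) → 0 H
  atom 7: O, bond orders sum to 2 (valence 2) → 0 H
  atom 8: O, bond orders sum to 1 (valence 2) → 1 H
  atom 9: aromatic c, 2 neighbours → 1 H
  atom 10: aromatic c, 3 neighbours → 0 H
  atom 11: C, bond orders sum to 4 (valence 4) → 0 H
  atom 12: N, bond orders sum to 3 (valence 3) → 0 H
  atom 13: aromatic c, 3 neighbours → 0 H
  atom 14: C, bond orders sum to 4 (valence 4) → 0 H
  atom 15: C, bond orders sum to 1 (valence 4) → 3 H
  atom 16: O, bond orders sum to 2 (valence 2) → 0 H
  atom 17: aromatic c, 3 neighbours → 0 H
  atom 18: F (halogen, monovalent) → 0 H
  atom 19: aromatic c, 3 neighbours → 0 H
  atom 20: aromatic c, 2 neighbours → 1 H
  atom 21: N, bond orders sum to 1 (valence 3) → 2 H
Totals → C:14, H:8, F:2, N:2, O:3.

C14H8F2N2O3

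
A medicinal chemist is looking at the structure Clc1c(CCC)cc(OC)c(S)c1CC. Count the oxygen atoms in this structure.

1

Scan the SMILES for O atoms (remember two-letter symbols like Cl and Br are single atoms).
Oxygen count: 1.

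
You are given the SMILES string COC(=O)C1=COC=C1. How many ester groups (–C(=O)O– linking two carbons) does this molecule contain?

1

The ester motif appears at heavy-atom position 3 in the SMILES.
Ester count: 1.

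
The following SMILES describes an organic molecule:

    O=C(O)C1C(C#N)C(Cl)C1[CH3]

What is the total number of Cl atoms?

1

Scan the SMILES for Cl atoms (remember two-letter symbols like Cl and Br are single atoms).
Chlorine count: 1.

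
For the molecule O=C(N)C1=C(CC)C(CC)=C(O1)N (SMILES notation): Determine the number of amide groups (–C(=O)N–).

1

The amide motif appears at heavy-atom position 2 in the SMILES.
Other groups present: 1 primary amine.
Amide count: 1.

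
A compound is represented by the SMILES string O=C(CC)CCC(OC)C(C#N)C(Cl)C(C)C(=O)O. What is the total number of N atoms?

Scan the SMILES for N atoms (remember two-letter symbols like Cl and Br are single atoms).
Nitrogen count: 1.

1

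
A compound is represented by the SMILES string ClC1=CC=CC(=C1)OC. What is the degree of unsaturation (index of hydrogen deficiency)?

4

Degree of unsaturation = (number of rings) + (number of π bonds).
Ring closures in the SMILES: 1.
π bonds: 3 double bonds (each 1 DoU) → 3 DoU from unsaturation.
Total DoU = 1 + 3 = 4.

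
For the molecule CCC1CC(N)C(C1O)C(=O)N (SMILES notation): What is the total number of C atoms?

8

Count every carbon token in the SMILES (each C, including those in ring-closure positions and inside branches).
Carbon count: 8.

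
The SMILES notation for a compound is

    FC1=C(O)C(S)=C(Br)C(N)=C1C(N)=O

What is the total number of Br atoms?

1

Scan the SMILES for Br atoms (remember two-letter symbols like Cl and Br are single atoms).
Bromine count: 1.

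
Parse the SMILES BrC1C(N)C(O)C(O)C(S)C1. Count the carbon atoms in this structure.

Count every carbon token in the SMILES (each C, including those in ring-closure positions and inside branches).
Carbon count: 6.

6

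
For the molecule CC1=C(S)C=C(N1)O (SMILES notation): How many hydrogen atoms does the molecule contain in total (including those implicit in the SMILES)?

7

Walk through each heavy atom and fill implicit hydrogens from standard valence (C 4, N 3, O 2, S 2, halogen 1):
  atom 1: C, bond orders sum to 1 (valence 4) → 3 H
  atom 2: C, bond orders sum to 4 (valence 4) → 0 H
  atom 3: C, bond orders sum to 4 (valence 4) → 0 H
  atom 4: S, bond orders sum to 1 (valence 2) → 1 H
  atom 5: C, bond orders sum to 3 (valence 4) → 1 H
  atom 6: C, bond orders sum to 4 (valence 4) → 0 H
  atom 7: N, bond orders sum to 2 (valence 3) → 1 H
  atom 8: O, bond orders sum to 1 (valence 2) → 1 H
Total hydrogens: 7.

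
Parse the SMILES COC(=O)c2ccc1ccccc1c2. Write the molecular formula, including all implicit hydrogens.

C12H10O2

Walk through each heavy atom and fill implicit hydrogens from standard valence (C 4, N 3, O 2, S 2, halogen 1); for lowercase aromatic atoms, an aromatic c carries 1 H when it has two neighbours and 0 H with three, and aromatic n carries 0 H:
  atom 1: C, bond orders sum to 1 (valence 4) → 3 H
  atom 2: O, bond orders sum to 2 (valence 2) → 0 H
  atom 3: C, bond orders sum to 4 (valence 4) → 0 H
  atom 4: O, bond orders sum to 2 (valence 2) → 0 H
  atom 5: aromatic c, 3 neighbours → 0 H
  atom 6: aromatic c, 2 neighbours → 1 H
  atom 7: aromatic c, 2 neighbours → 1 H
  atom 8: aromatic c, 3 neighbours → 0 H
  atom 9: aromatic c, 2 neighbours → 1 H
  atom 10: aromatic c, 2 neighbours → 1 H
  atom 11: aromatic c, 2 neighbours → 1 H
  atom 12: aromatic c, 2 neighbours → 1 H
  atom 13: aromatic c, 3 neighbours → 0 H
  atom 14: aromatic c, 2 neighbours → 1 H
Totals → C:12, H:10, O:2.
In Hill order: C12H10O2.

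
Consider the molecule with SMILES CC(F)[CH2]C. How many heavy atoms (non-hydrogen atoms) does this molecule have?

Every atom symbol written in the SMILES (organic subset) is one heavy atom; implicit H are not written.
Heavy atoms by element → C:4, F:1.
Total: 5.

5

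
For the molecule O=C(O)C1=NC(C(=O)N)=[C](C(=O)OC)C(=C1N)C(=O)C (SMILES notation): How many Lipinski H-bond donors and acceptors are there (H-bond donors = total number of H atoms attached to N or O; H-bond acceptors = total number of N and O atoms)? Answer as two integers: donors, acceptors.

Donors: find every N or O and count the H atoms it carries.
  atom 1 (O): bond orders sum to 2 → 0 H
  atom 3 (O): bond orders sum to 1 → 1 H
  atom 5 (N): bond orders sum to 3 → 0 H
  atom 8 (O): bond orders sum to 2 → 0 H
  atom 9 (N): bond orders sum to 1 → 2 H
  atom 12 (O): bond orders sum to 2 → 0 H
  atom 13 (O): bond orders sum to 2 → 0 H
  atom 17 (N): bond orders sum to 1 → 2 H
  atom 19 (O): bond orders sum to 2 → 0 H
Lipinski HBD = 5.
Acceptors: N atoms = 3, O atoms = 6 → HBA = 9.

5, 9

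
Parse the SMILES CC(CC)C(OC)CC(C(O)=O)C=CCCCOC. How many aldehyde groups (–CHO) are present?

0

Scan the SMILES for the aldehyde motif — none present.
Groups that are present: 1 alkene, 1 carboxylic acid, 2 ether.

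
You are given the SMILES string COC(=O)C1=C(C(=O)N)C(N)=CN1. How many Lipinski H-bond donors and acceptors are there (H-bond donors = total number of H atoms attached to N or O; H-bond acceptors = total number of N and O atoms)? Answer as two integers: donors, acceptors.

Donors: find every N or O and count the H atoms it carries.
  atom 2 (O): bond orders sum to 2 → 0 H
  atom 4 (O): bond orders sum to 2 → 0 H
  atom 8 (O): bond orders sum to 2 → 0 H
  atom 9 (N): bond orders sum to 1 → 2 H
  atom 11 (N): bond orders sum to 1 → 2 H
  atom 13 (N): bond orders sum to 2 → 1 H
Lipinski HBD = 5.
Acceptors: N atoms = 3, O atoms = 3 → HBA = 6.

5, 6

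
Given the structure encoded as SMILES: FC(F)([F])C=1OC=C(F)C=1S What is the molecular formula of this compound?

C5H2F4OS

Walk through each heavy atom and fill implicit hydrogens from standard valence (C 4, N 3, O 2, S 2, halogen 1):
  atom 1: F (halogen, monovalent) → 0 H
  atom 2: C, bond orders sum to 4 (valence 4) → 0 H
  atom 3: F (halogen, monovalent) → 0 H
  atom 4: F with explicit H count 0
  atom 5: C, bond orders sum to 4 (valence 4) → 0 H
  atom 6: O, bond orders sum to 2 (valence 2) → 0 H
  atom 7: C, bond orders sum to 3 (valence 4) → 1 H
  atom 8: C, bond orders sum to 4 (valence 4) → 0 H
  atom 9: F (halogen, monovalent) → 0 H
  atom 10: C, bond orders sum to 4 (valence 4) → 0 H
  atom 11: S, bond orders sum to 1 (valence 2) → 1 H
Totals → C:5, H:2, F:4, O:1, S:1.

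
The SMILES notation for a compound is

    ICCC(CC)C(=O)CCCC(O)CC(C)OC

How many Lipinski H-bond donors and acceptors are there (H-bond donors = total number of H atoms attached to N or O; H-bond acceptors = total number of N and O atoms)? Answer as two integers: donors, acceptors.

1, 3

Donors: find every N or O and count the H atoms it carries.
  atom 8 (O): bond orders sum to 2 → 0 H
  atom 13 (O): bond orders sum to 1 → 1 H
  atom 17 (O): bond orders sum to 2 → 0 H
Lipinski HBD = 1.
Acceptors: N atoms = 0, O atoms = 3 → HBA = 3.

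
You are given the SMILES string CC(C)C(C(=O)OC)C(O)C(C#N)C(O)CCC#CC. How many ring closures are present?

0

In SMILES, each pair of matching ring-closure digits denotes one ring-closing bond; the number of such bonds equals the number of independent rings.
Ring-closure bonds here: 0.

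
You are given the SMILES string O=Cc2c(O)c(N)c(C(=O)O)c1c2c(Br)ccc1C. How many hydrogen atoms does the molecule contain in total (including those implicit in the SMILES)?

10

Walk through each heavy atom and fill implicit hydrogens from standard valence (C 4, N 3, O 2, S 2, halogen 1); for lowercase aromatic atoms, an aromatic c carries 1 H when it has two neighbours and 0 H with three, and aromatic n carries 0 H:
  atom 1: O, bond orders sum to 2 (valence 2) → 0 H
  atom 2: C, bond orders sum to 3 (valence 4) → 1 H
  atom 3: aromatic c, 3 neighbours → 0 H
  atom 4: aromatic c, 3 neighbours → 0 H
  atom 5: O, bond orders sum to 1 (valence 2) → 1 H
  atom 6: aromatic c, 3 neighbours → 0 H
  atom 7: N, bond orders sum to 1 (valence 3) → 2 H
  atom 8: aromatic c, 3 neighbours → 0 H
  atom 9: C, bond orders sum to 4 (valence 4) → 0 H
  atom 10: O, bond orders sum to 2 (valence 2) → 0 H
  atom 11: O, bond orders sum to 1 (valence 2) → 1 H
  atom 12: aromatic c, 3 neighbours → 0 H
  atom 13: aromatic c, 3 neighbours → 0 H
  atom 14: aromatic c, 3 neighbours → 0 H
  atom 15: Br (halogen, monovalent) → 0 H
  atom 16: aromatic c, 2 neighbours → 1 H
  atom 17: aromatic c, 2 neighbours → 1 H
  atom 18: aromatic c, 3 neighbours → 0 H
  atom 19: C, bond orders sum to 1 (valence 4) → 3 H
Total hydrogens: 10.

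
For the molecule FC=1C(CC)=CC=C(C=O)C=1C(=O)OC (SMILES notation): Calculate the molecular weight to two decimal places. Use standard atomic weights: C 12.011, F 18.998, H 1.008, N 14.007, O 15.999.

210.20 g/mol

First, the molecular formula is C11H11FO3 (counting implicit H from valence).
  C: 11 × 12.011 = 132.121
  F: 1 × 18.998 = 18.998
  H: 11 × 1.008 = 11.088
  O: 3 × 15.999 = 47.997
Sum: 11×12.011 + 1×18.998 + 11×1.008 + 3×15.999 = 210.204 → 210.20 g/mol.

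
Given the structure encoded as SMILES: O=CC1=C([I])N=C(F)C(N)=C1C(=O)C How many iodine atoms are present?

1

Scan the SMILES for I atoms (remember two-letter symbols like Cl and Br are single atoms).
Iodine count: 1.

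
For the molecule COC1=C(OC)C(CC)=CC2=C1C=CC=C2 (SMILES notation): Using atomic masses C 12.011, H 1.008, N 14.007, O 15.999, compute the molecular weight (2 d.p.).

First, the molecular formula is C14H16O2 (counting implicit H from valence).
  C: 14 × 12.011 = 168.154
  H: 16 × 1.008 = 16.128
  O: 2 × 15.999 = 31.998
Sum: 14×12.011 + 16×1.008 + 2×15.999 = 216.280 → 216.28 g/mol.

216.28 g/mol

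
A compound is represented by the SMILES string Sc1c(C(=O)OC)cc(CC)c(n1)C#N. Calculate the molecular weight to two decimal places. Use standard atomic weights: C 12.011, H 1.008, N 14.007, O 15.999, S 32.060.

222.26 g/mol

First, the molecular formula is C10H10N2O2S (counting implicit H from valence).
  C: 10 × 12.011 = 120.110
  H: 10 × 1.008 = 10.080
  N: 2 × 14.007 = 28.014
  O: 2 × 15.999 = 31.998
  S: 1 × 32.060 = 32.060
Sum: 10×12.011 + 10×1.008 + 2×14.007 + 2×15.999 + 1×32.060 = 222.262 → 222.26 g/mol.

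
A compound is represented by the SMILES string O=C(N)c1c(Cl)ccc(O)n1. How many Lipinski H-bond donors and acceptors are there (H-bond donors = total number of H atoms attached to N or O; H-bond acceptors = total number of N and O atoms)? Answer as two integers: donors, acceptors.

Donors: find every N or O and count the H atoms it carries.
  atom 1 (O): bond orders sum to 2 → 0 H
  atom 3 (N): bond orders sum to 1 → 2 H
  atom 10 (O): bond orders sum to 1 → 1 H
  atom 11 (N): bond orders sum to 3 → 0 H
Lipinski HBD = 3.
Acceptors: N atoms = 2, O atoms = 2 → HBA = 4.

3, 4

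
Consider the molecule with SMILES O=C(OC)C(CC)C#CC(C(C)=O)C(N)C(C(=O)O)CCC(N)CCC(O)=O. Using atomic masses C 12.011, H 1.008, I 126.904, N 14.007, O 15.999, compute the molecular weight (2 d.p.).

398.46 g/mol

First, the molecular formula is C19H30N2O7 (counting implicit H from valence).
  C: 19 × 12.011 = 228.209
  H: 30 × 1.008 = 30.240
  N: 2 × 14.007 = 28.014
  O: 7 × 15.999 = 111.993
Sum: 19×12.011 + 30×1.008 + 2×14.007 + 7×15.999 = 398.456 → 398.46 g/mol.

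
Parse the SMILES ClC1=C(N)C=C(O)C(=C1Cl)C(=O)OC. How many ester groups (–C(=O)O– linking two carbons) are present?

The ester motif appears at heavy-atom position 11 in the SMILES.
Other groups present: 1 hydroxyl, 1 primary amine.
Ester count: 1.

1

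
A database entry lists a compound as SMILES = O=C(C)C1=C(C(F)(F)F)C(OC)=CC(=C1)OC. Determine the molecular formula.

C11H11F3O3

Walk through each heavy atom and fill implicit hydrogens from standard valence (C 4, N 3, O 2, S 2, halogen 1):
  atom 1: O, bond orders sum to 2 (valence 2) → 0 H
  atom 2: C, bond orders sum to 4 (valence 4) → 0 H
  atom 3: C, bond orders sum to 1 (valence 4) → 3 H
  atom 4: C, bond orders sum to 4 (valence 4) → 0 H
  atom 5: C, bond orders sum to 4 (valence 4) → 0 H
  atom 6: C, bond orders sum to 4 (valence 4) → 0 H
  atom 7: F (halogen, monovalent) → 0 H
  atom 8: F (halogen, monovalent) → 0 H
  atom 9: F (halogen, monovalent) → 0 H
  atom 10: C, bond orders sum to 4 (valence 4) → 0 H
  atom 11: O, bond orders sum to 2 (valence 2) → 0 H
  atom 12: C, bond orders sum to 1 (valence 4) → 3 H
  atom 13: C, bond orders sum to 3 (valence 4) → 1 H
  atom 14: C, bond orders sum to 4 (valence 4) → 0 H
  atom 15: C, bond orders sum to 3 (valence 4) → 1 H
  atom 16: O, bond orders sum to 2 (valence 2) → 0 H
  atom 17: C, bond orders sum to 1 (valence 4) → 3 H
Totals → C:11, H:11, F:3, O:3.
In Hill order: C11H11F3O3.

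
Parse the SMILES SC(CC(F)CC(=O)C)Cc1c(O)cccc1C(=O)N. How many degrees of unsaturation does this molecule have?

6

Molecular formula: C14H18FNO3S.
DoU = (2C + 2 + N − H − X) / 2, where X is the halogen count and O/S are ignored.
    = (2·14 + 2 + 1 − 18 − 1) / 2 = 12 / 2 = 6.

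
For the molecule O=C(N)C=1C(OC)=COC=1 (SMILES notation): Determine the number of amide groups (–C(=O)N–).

The amide motif appears at heavy-atom position 2 in the SMILES.
Other groups present: 1 ether.
Amide count: 1.

1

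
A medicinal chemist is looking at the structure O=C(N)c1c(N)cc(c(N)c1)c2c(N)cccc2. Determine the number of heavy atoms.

18

Every atom symbol written in the SMILES (organic subset) is one heavy atom; implicit H are not written.
Heavy atoms by element → C:13, N:4, O:1.
Total: 18.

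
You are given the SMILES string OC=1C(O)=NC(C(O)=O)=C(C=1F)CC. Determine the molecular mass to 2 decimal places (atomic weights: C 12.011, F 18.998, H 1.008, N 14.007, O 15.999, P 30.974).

First, the molecular formula is C8H8FNO4 (counting implicit H from valence).
  C: 8 × 12.011 = 96.088
  F: 1 × 18.998 = 18.998
  H: 8 × 1.008 = 8.064
  N: 1 × 14.007 = 14.007
  O: 4 × 15.999 = 63.996
Sum: 8×12.011 + 1×18.998 + 8×1.008 + 1×14.007 + 4×15.999 = 201.153 → 201.15 g/mol.

201.15 g/mol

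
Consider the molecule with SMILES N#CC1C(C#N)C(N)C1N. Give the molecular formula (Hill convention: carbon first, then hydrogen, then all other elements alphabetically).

C6H8N4

Walk through each heavy atom and fill implicit hydrogens from standard valence (C 4, N 3, O 2, S 2, halogen 1):
  atom 1: N, bond orders sum to 3 (valence 3) → 0 H
  atom 2: C, bond orders sum to 4 (valence 4) → 0 H
  atom 3: C, bond orders sum to 3 (valence 4) → 1 H
  atom 4: C, bond orders sum to 3 (valence 4) → 1 H
  atom 5: C, bond orders sum to 4 (valence 4) → 0 H
  atom 6: N, bond orders sum to 3 (valence 3) → 0 H
  atom 7: C, bond orders sum to 3 (valence 4) → 1 H
  atom 8: N, bond orders sum to 1 (valence 3) → 2 H
  atom 9: C, bond orders sum to 3 (valence 4) → 1 H
  atom 10: N, bond orders sum to 1 (valence 3) → 2 H
Totals → C:6, H:8, N:4.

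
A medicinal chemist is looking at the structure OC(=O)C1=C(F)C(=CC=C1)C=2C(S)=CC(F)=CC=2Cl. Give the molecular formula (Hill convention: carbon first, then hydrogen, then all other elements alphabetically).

Walk through each heavy atom and fill implicit hydrogens from standard valence (C 4, N 3, O 2, S 2, halogen 1):
  atom 1: O, bond orders sum to 1 (valence 2) → 1 H
  atom 2: C, bond orders sum to 4 (valence 4) → 0 H
  atom 3: O, bond orders sum to 2 (valence 2) → 0 H
  atom 4: C, bond orders sum to 4 (valence 4) → 0 H
  atom 5: C, bond orders sum to 4 (valence 4) → 0 H
  atom 6: F (halogen, monovalent) → 0 H
  atom 7: C, bond orders sum to 4 (valence 4) → 0 H
  atom 8: C, bond orders sum to 3 (valence 4) → 1 H
  atom 9: C, bond orders sum to 3 (valence 4) → 1 H
  atom 10: C, bond orders sum to 3 (valence 4) → 1 H
  atom 11: C, bond orders sum to 4 (valence 4) → 0 H
  atom 12: C, bond orders sum to 4 (valence 4) → 0 H
  atom 13: S, bond orders sum to 1 (valence 2) → 1 H
  atom 14: C, bond orders sum to 3 (valence 4) → 1 H
  atom 15: C, bond orders sum to 4 (valence 4) → 0 H
  atom 16: F (halogen, monovalent) → 0 H
  atom 17: C, bond orders sum to 3 (valence 4) → 1 H
  atom 18: C, bond orders sum to 4 (valence 4) → 0 H
  atom 19: Cl (halogen, monovalent) → 0 H
Totals → C:13, H:7, Cl:1, F:2, O:2, S:1.
In Hill order: C13H7ClF2O2S.

C13H7ClF2O2S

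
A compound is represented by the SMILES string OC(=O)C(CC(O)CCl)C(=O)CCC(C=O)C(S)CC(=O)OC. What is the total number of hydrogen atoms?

Walk through each heavy atom and fill implicit hydrogens from standard valence (C 4, N 3, O 2, S 2, halogen 1):
  atom 1: O, bond orders sum to 1 (valence 2) → 1 H
  atom 2: C, bond orders sum to 4 (valence 4) → 0 H
  atom 3: O, bond orders sum to 2 (valence 2) → 0 H
  atom 4: C, bond orders sum to 3 (valence 4) → 1 H
  atom 5: C, bond orders sum to 2 (valence 4) → 2 H
  atom 6: C, bond orders sum to 3 (valence 4) → 1 H
  atom 7: O, bond orders sum to 1 (valence 2) → 1 H
  atom 8: C, bond orders sum to 2 (valence 4) → 2 H
  atom 9: Cl (halogen, monovalent) → 0 H
  atom 10: C, bond orders sum to 4 (valence 4) → 0 H
  atom 11: O, bond orders sum to 2 (valence 2) → 0 H
  atom 12: C, bond orders sum to 2 (valence 4) → 2 H
  atom 13: C, bond orders sum to 2 (valence 4) → 2 H
  atom 14: C, bond orders sum to 3 (valence 4) → 1 H
  atom 15: C, bond orders sum to 3 (valence 4) → 1 H
  atom 16: O, bond orders sum to 2 (valence 2) → 0 H
  atom 17: C, bond orders sum to 3 (valence 4) → 1 H
  atom 18: S, bond orders sum to 1 (valence 2) → 1 H
  atom 19: C, bond orders sum to 2 (valence 4) → 2 H
  atom 20: C, bond orders sum to 4 (valence 4) → 0 H
  atom 21: O, bond orders sum to 2 (valence 2) → 0 H
  atom 22: O, bond orders sum to 2 (valence 2) → 0 H
  atom 23: C, bond orders sum to 1 (valence 4) → 3 H
Total hydrogens: 21.

21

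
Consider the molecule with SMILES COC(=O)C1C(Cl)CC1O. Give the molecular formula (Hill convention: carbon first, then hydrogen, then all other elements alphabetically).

C6H9ClO3

Walk through each heavy atom and fill implicit hydrogens from standard valence (C 4, N 3, O 2, S 2, halogen 1):
  atom 1: C, bond orders sum to 1 (valence 4) → 3 H
  atom 2: O, bond orders sum to 2 (valence 2) → 0 H
  atom 3: C, bond orders sum to 4 (valence 4) → 0 H
  atom 4: O, bond orders sum to 2 (valence 2) → 0 H
  atom 5: C, bond orders sum to 3 (valence 4) → 1 H
  atom 6: C, bond orders sum to 3 (valence 4) → 1 H
  atom 7: Cl (halogen, monovalent) → 0 H
  atom 8: C, bond orders sum to 2 (valence 4) → 2 H
  atom 9: C, bond orders sum to 3 (valence 4) → 1 H
  atom 10: O, bond orders sum to 1 (valence 2) → 1 H
Totals → C:6, H:9, Cl:1, O:3.
In Hill order: C6H9ClO3.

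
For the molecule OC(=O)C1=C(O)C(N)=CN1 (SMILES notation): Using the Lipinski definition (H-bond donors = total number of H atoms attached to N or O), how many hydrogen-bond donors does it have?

5

Donors: find every N or O and count the H atoms it carries.
  atom 1 (O): bond orders sum to 1 → 1 H
  atom 3 (O): bond orders sum to 2 → 0 H
  atom 6 (O): bond orders sum to 1 → 1 H
  atom 8 (N): bond orders sum to 1 → 2 H
  atom 10 (N): bond orders sum to 2 → 1 H
Lipinski HBD = 5.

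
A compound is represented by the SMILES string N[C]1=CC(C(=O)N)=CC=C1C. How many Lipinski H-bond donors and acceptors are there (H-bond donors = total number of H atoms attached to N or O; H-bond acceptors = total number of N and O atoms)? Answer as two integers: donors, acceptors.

4, 3

Donors: find every N or O and count the H atoms it carries.
  atom 1 (N): bond orders sum to 1 → 2 H
  atom 6 (O): bond orders sum to 2 → 0 H
  atom 7 (N): bond orders sum to 1 → 2 H
Lipinski HBD = 4.
Acceptors: N atoms = 2, O atoms = 1 → HBA = 3.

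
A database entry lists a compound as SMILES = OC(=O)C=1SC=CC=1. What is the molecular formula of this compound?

Walk through each heavy atom and fill implicit hydrogens from standard valence (C 4, N 3, O 2, S 2, halogen 1):
  atom 1: O, bond orders sum to 1 (valence 2) → 1 H
  atom 2: C, bond orders sum to 4 (valence 4) → 0 H
  atom 3: O, bond orders sum to 2 (valence 2) → 0 H
  atom 4: C, bond orders sum to 4 (valence 4) → 0 H
  atom 5: S, bond orders sum to 2 (valence 2) → 0 H
  atom 6: C, bond orders sum to 3 (valence 4) → 1 H
  atom 7: C, bond orders sum to 3 (valence 4) → 1 H
  atom 8: C, bond orders sum to 3 (valence 4) → 1 H
Totals → C:5, H:4, O:2, S:1.

C5H4O2S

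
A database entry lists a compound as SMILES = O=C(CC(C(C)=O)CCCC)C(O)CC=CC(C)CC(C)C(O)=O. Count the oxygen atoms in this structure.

Scan the SMILES for O atoms (remember two-letter symbols like Cl and Br are single atoms).
Oxygen count: 5.

5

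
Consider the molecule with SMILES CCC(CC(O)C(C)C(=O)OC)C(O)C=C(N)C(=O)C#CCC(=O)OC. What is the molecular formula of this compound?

Walk through each heavy atom and fill implicit hydrogens from standard valence (C 4, N 3, O 2, S 2, halogen 1):
  atom 1: C, bond orders sum to 1 (valence 4) → 3 H
  atom 2: C, bond orders sum to 2 (valence 4) → 2 H
  atom 3: C, bond orders sum to 3 (valence 4) → 1 H
  atom 4: C, bond orders sum to 2 (valence 4) → 2 H
  atom 5: C, bond orders sum to 3 (valence 4) → 1 H
  atom 6: O, bond orders sum to 1 (valence 2) → 1 H
  atom 7: C, bond orders sum to 3 (valence 4) → 1 H
  atom 8: C, bond orders sum to 1 (valence 4) → 3 H
  atom 9: C, bond orders sum to 4 (valence 4) → 0 H
  atom 10: O, bond orders sum to 2 (valence 2) → 0 H
  atom 11: O, bond orders sum to 2 (valence 2) → 0 H
  atom 12: C, bond orders sum to 1 (valence 4) → 3 H
  atom 13: C, bond orders sum to 3 (valence 4) → 1 H
  atom 14: O, bond orders sum to 1 (valence 2) → 1 H
  atom 15: C, bond orders sum to 3 (valence 4) → 1 H
  atom 16: C, bond orders sum to 4 (valence 4) → 0 H
  atom 17: N, bond orders sum to 1 (valence 3) → 2 H
  atom 18: C, bond orders sum to 4 (valence 4) → 0 H
  atom 19: O, bond orders sum to 2 (valence 2) → 0 H
  atom 20: C, bond orders sum to 4 (valence 4) → 0 H
  atom 21: C, bond orders sum to 4 (valence 4) → 0 H
  atom 22: C, bond orders sum to 2 (valence 4) → 2 H
  atom 23: C, bond orders sum to 4 (valence 4) → 0 H
  atom 24: O, bond orders sum to 2 (valence 2) → 0 H
  atom 25: O, bond orders sum to 2 (valence 2) → 0 H
  atom 26: C, bond orders sum to 1 (valence 4) → 3 H
Totals → C:18, H:27, N:1, O:7.
In Hill order: C18H27NO7.

C18H27NO7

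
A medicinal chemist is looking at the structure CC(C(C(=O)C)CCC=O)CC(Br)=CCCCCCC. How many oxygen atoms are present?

Scan the SMILES for O atoms (remember two-letter symbols like Cl and Br are single atoms).
Oxygen count: 2.

2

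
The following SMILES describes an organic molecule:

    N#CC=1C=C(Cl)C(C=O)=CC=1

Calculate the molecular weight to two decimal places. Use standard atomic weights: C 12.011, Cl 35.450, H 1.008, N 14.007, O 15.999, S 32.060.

165.58 g/mol

First, the molecular formula is C8H4ClNO (counting implicit H from valence).
  C: 8 × 12.011 = 96.088
  Cl: 1 × 35.450 = 35.450
  H: 4 × 1.008 = 4.032
  N: 1 × 14.007 = 14.007
  O: 1 × 15.999 = 15.999
Sum: 8×12.011 + 1×35.450 + 4×1.008 + 1×14.007 + 1×15.999 = 165.576 → 165.58 g/mol.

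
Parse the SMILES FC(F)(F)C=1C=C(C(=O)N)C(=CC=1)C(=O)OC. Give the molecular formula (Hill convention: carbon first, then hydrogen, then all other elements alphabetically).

C10H8F3NO3

Walk through each heavy atom and fill implicit hydrogens from standard valence (C 4, N 3, O 2, S 2, halogen 1):
  atom 1: F (halogen, monovalent) → 0 H
  atom 2: C, bond orders sum to 4 (valence 4) → 0 H
  atom 3: F (halogen, monovalent) → 0 H
  atom 4: F (halogen, monovalent) → 0 H
  atom 5: C, bond orders sum to 4 (valence 4) → 0 H
  atom 6: C, bond orders sum to 3 (valence 4) → 1 H
  atom 7: C, bond orders sum to 4 (valence 4) → 0 H
  atom 8: C, bond orders sum to 4 (valence 4) → 0 H
  atom 9: O, bond orders sum to 2 (valence 2) → 0 H
  atom 10: N, bond orders sum to 1 (valence 3) → 2 H
  atom 11: C, bond orders sum to 4 (valence 4) → 0 H
  atom 12: C, bond orders sum to 3 (valence 4) → 1 H
  atom 13: C, bond orders sum to 3 (valence 4) → 1 H
  atom 14: C, bond orders sum to 4 (valence 4) → 0 H
  atom 15: O, bond orders sum to 2 (valence 2) → 0 H
  atom 16: O, bond orders sum to 2 (valence 2) → 0 H
  atom 17: C, bond orders sum to 1 (valence 4) → 3 H
Totals → C:10, H:8, F:3, N:1, O:3.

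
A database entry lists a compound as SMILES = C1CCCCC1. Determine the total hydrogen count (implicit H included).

12

Walk through each heavy atom and fill implicit hydrogens from standard valence (C 4, N 3, O 2, S 2, halogen 1):
  atom 1: C, bond orders sum to 2 (valence 4) → 2 H
  atom 2: C, bond orders sum to 2 (valence 4) → 2 H
  atom 3: C, bond orders sum to 2 (valence 4) → 2 H
  atom 4: C, bond orders sum to 2 (valence 4) → 2 H
  atom 5: C, bond orders sum to 2 (valence 4) → 2 H
  atom 6: C, bond orders sum to 2 (valence 4) → 2 H
Total hydrogens: 12.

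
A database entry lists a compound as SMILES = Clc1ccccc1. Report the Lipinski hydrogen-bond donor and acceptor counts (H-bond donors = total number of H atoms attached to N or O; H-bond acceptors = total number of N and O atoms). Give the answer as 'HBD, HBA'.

0, 0

Donors: find every N or O and count the H atoms it carries.
  (no N or O atoms present)
Lipinski HBD = 0.
Acceptors: N atoms = 0, O atoms = 0 → HBA = 0.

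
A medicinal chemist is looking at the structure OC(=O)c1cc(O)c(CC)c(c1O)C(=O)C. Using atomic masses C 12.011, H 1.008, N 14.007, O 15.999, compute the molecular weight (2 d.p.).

224.21 g/mol

First, the molecular formula is C11H12O5 (counting implicit H from valence).
  C: 11 × 12.011 = 132.121
  H: 12 × 1.008 = 12.096
  O: 5 × 15.999 = 79.995
Sum: 11×12.011 + 12×1.008 + 5×15.999 = 224.212 → 224.21 g/mol.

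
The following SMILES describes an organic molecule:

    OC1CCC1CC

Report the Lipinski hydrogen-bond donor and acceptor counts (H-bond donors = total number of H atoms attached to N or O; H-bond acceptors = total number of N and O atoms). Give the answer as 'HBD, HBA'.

1, 1

Donors: find every N or O and count the H atoms it carries.
  atom 1 (O): bond orders sum to 1 → 1 H
Lipinski HBD = 1.
Acceptors: N atoms = 0, O atoms = 1 → HBA = 1.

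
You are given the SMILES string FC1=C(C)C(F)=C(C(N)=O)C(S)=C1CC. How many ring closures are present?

1

In SMILES, each pair of matching ring-closure digits denotes one ring-closing bond; the number of such bonds equals the number of independent rings.
Ring-closure bonds here: 1.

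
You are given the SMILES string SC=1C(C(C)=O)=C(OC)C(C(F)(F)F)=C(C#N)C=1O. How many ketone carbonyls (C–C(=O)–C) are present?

1

The ketone motif appears at heavy-atom position 4 in the SMILES.
Other groups present: 1 ether, 1 hydroxyl, 1 nitrile, 1 thiol.
Ketone count: 1.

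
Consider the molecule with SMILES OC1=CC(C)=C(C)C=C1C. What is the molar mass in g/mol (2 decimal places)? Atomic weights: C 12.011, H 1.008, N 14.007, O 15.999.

First, the molecular formula is C9H12O (counting implicit H from valence).
  C: 9 × 12.011 = 108.099
  H: 12 × 1.008 = 12.096
  O: 1 × 15.999 = 15.999
Sum: 9×12.011 + 12×1.008 + 1×15.999 = 136.194 → 136.19 g/mol.

136.19 g/mol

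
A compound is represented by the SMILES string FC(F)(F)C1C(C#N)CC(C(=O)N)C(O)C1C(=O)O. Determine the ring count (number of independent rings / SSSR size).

1

In SMILES, each pair of matching ring-closure digits denotes one ring-closing bond; the number of such bonds equals the number of independent rings.
Ring-closure bonds here: 1.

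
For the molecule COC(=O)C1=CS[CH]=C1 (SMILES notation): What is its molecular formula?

C6H6O2S

Walk through each heavy atom and fill implicit hydrogens from standard valence (C 4, N 3, O 2, S 2, halogen 1):
  atom 1: C, bond orders sum to 1 (valence 4) → 3 H
  atom 2: O, bond orders sum to 2 (valence 2) → 0 H
  atom 3: C, bond orders sum to 4 (valence 4) → 0 H
  atom 4: O, bond orders sum to 2 (valence 2) → 0 H
  atom 5: C, bond orders sum to 4 (valence 4) → 0 H
  atom 6: C, bond orders sum to 3 (valence 4) → 1 H
  atom 7: S, bond orders sum to 2 (valence 2) → 0 H
  atom 8: C with explicit H count 1
  atom 9: C, bond orders sum to 3 (valence 4) → 1 H
Totals → C:6, H:6, O:2, S:1.
In Hill order: C6H6O2S.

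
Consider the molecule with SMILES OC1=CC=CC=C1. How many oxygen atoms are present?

1

Scan the SMILES for O atoms (remember two-letter symbols like Cl and Br are single atoms).
Oxygen count: 1.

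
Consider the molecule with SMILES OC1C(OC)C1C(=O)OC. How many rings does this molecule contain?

1

In SMILES, each pair of matching ring-closure digits denotes one ring-closing bond; the number of such bonds equals the number of independent rings.
Ring-closure bonds here: 1.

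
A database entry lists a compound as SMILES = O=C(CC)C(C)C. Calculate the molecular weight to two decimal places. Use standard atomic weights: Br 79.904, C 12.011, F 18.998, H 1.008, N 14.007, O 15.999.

First, the molecular formula is C6H12O (counting implicit H from valence).
  C: 6 × 12.011 = 72.066
  H: 12 × 1.008 = 12.096
  O: 1 × 15.999 = 15.999
Sum: 6×12.011 + 12×1.008 + 1×15.999 = 100.161 → 100.16 g/mol.

100.16 g/mol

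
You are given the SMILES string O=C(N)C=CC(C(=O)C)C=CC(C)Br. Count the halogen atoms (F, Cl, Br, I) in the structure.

1

Halogen atoms appear at heavy-atom position 14 (1×Br).
Other groups present: 2 alkene, 1 amide, 1 ketone.
Halogen count: 1.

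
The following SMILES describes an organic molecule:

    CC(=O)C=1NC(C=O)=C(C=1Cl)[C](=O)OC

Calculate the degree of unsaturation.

Degree of unsaturation = (number of rings) + (number of π bonds).
Ring closures in the SMILES: 1.
π bonds: 5 double bonds (each 1 DoU) → 5 DoU from unsaturation.
Total DoU = 1 + 5 = 6.

6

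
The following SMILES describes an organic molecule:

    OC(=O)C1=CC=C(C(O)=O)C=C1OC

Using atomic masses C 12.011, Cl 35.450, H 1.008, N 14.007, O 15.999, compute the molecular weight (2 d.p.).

196.16 g/mol

First, the molecular formula is C9H8O5 (counting implicit H from valence).
  C: 9 × 12.011 = 108.099
  H: 8 × 1.008 = 8.064
  O: 5 × 15.999 = 79.995
Sum: 9×12.011 + 8×1.008 + 5×15.999 = 196.158 → 196.16 g/mol.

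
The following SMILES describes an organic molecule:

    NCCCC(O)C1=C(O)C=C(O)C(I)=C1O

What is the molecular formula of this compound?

Walk through each heavy atom and fill implicit hydrogens from standard valence (C 4, N 3, O 2, S 2, halogen 1):
  atom 1: N, bond orders sum to 1 (valence 3) → 2 H
  atom 2: C, bond orders sum to 2 (valence 4) → 2 H
  atom 3: C, bond orders sum to 2 (valence 4) → 2 H
  atom 4: C, bond orders sum to 2 (valence 4) → 2 H
  atom 5: C, bond orders sum to 3 (valence 4) → 1 H
  atom 6: O, bond orders sum to 1 (valence 2) → 1 H
  atom 7: C, bond orders sum to 4 (valence 4) → 0 H
  atom 8: C, bond orders sum to 4 (valence 4) → 0 H
  atom 9: O, bond orders sum to 1 (valence 2) → 1 H
  atom 10: C, bond orders sum to 3 (valence 4) → 1 H
  atom 11: C, bond orders sum to 4 (valence 4) → 0 H
  atom 12: O, bond orders sum to 1 (valence 2) → 1 H
  atom 13: C, bond orders sum to 4 (valence 4) → 0 H
  atom 14: I (halogen, monovalent) → 0 H
  atom 15: C, bond orders sum to 4 (valence 4) → 0 H
  atom 16: O, bond orders sum to 1 (valence 2) → 1 H
Totals → C:10, H:14, I:1, N:1, O:4.
In Hill order: C10H14INO4.

C10H14INO4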